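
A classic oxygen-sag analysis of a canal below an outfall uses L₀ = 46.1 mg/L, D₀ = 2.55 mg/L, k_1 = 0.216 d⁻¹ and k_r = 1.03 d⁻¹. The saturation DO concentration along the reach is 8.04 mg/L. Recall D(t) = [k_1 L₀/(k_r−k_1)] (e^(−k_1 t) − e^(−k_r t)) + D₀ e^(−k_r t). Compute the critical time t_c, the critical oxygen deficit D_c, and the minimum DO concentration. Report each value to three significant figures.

t_c ≈ 1.63 d; D_c ≈ 6.80 mg/L; min DO ≈ 1.24 mg/L

t_c = [1/(k_r−k_1)] ln[(k_r/k_1)(1 − D₀(k_r−k_1)/(k_1 L₀))]
= [1/(1.03−0.216)] ln[(1.03/0.216)(1 − 2.55×0.8140/(0.216×46.1))]
= (1/0.8140) ln[4.769 × 0.7915] = 1.229 × ln(3.775) = 1.229 × 1.328 = 1.632 d.
L(t_c) = L₀ e^(−k_1 t_c) = 46.1 × 0.7030 = 32.41 mg/L, and at the critical point k_r D_c = k_1 L, so D_c = (0.216/1.03) × 32.41 = 6.796 mg/L.
Minimum DO = C_s − D_c = 8.04 − 6.796 = 1.244 mg/L.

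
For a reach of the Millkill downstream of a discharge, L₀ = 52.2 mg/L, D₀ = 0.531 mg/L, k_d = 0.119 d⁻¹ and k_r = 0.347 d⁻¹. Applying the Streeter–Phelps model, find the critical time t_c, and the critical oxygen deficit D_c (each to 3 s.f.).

t_c = [1/(k_r−k_d)] ln[(k_r/k_d)(1 − D₀(k_r−k_d)/(k_d L₀))]
= [1/(0.347−0.119)] ln[(0.347/0.119)(1 − 0.531×0.2280/(0.119×52.2))]
= (1/0.2280) ln[2.916 × 0.9805] = 4.386 × ln(2.859) = 4.386 × 1.051 = 4.608 d.
L(t_c) = L₀ e^(−k_d t_c) = 52.2 × 0.5779 = 30.17 mg/L, and at the critical point k_r D_c = k_d L, so D_c = (0.119/0.347) × 30.17 = 10.35 mg/L.

t_c ≈ 4.61 d; D_c ≈ 10.3 mg/L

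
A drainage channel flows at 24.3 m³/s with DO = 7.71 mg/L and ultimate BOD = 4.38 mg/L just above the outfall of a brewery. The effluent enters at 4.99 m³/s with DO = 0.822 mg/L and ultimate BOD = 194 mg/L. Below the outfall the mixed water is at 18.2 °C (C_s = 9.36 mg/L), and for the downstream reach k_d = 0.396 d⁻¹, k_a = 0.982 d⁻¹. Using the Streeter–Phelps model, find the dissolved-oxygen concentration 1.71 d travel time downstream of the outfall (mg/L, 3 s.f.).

Mixed DO = (24.3×7.71 + 4.99×0.822)/(24.3+4.99) = 191.5/29.29 = 6.537 mg/L.
Mixed L₀ = (24.3×4.38 + 4.99×194)/(29.29) = 1074/29.29 = 36.68 mg/L.
Initial deficit D₀ = C_s − DO₀ = 9.36 − 6.537 = 2.823 mg/L.
D(1.71) = [0.396×36.68/(0.982−0.396)](e^(−0.396×1.71) − e^(−0.982×1.71)) + 2.823 e^(−0.982×1.71)
= 24.79 × (0.5081 − 0.1865) + 2.823 × 0.1865 = 8.498 mg/L.
DO = 9.36 − 8.498 = 0.8623 mg/L.

DO ≈ 0.862 mg/L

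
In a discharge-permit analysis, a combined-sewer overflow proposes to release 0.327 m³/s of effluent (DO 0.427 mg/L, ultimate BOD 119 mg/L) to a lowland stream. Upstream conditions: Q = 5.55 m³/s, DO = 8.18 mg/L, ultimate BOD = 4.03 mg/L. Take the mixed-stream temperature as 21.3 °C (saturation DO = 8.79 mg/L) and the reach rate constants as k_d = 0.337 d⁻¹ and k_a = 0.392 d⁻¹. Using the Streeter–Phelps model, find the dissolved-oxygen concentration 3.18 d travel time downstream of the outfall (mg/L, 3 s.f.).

Mixed DO = (5.55×8.18 + 0.327×0.427)/(5.55+0.327) = 45.54/5.877 = 7.749 mg/L.
Mixed L₀ = (5.55×4.03 + 0.327×119)/(5.877) = 61.28/5.877 = 10.43 mg/L.
Initial deficit D₀ = C_s − DO₀ = 8.79 − 7.749 = 1.041 mg/L.
D(3.18) = [0.337×10.43/(0.392−0.337)](e^(−0.337×3.18) − e^(−0.392×3.18)) + 1.041 e^(−0.392×3.18)
= 63.89 × (0.3424 − 0.2875) + 1.041 × 0.2875 = 3.810 mg/L.
DO = 8.79 − 3.810 = 4.980 mg/L.

DO ≈ 4.98 mg/L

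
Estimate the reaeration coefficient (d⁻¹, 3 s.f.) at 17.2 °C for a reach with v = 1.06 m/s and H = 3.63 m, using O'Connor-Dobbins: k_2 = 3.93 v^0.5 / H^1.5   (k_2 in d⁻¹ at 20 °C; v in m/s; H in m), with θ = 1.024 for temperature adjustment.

k_2 ≈ 0.547 d⁻¹

k_2(20) = 3.93 × 1.06^0.5 / 3.63^1.5 = 3.93 × 1.030 / 6.916 = 0.5850 d⁻¹.
k_2(17.2) = 0.5850 × 1.024^(17.2−20) = 0.5850 × 0.9358 = 0.5475 d⁻¹.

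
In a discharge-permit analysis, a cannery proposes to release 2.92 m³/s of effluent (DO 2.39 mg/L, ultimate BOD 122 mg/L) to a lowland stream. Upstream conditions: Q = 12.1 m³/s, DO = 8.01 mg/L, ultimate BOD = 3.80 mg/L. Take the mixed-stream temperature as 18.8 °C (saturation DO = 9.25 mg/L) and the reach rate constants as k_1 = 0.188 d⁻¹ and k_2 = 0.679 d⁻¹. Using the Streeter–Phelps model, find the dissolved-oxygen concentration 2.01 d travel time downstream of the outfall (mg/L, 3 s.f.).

Mixed DO = (12.1×8.01 + 2.92×2.39)/(12.1+2.92) = 103.9/15.02 = 6.917 mg/L.
Mixed L₀ = (12.1×3.80 + 2.92×122)/(15.02) = 402.2/15.02 = 26.78 mg/L.
Initial deficit D₀ = C_s − DO₀ = 9.25 − 6.917 = 2.333 mg/L.
D(2.01) = [0.188×26.78/(0.679−0.188)](e^(−0.188×2.01) − e^(−0.679×2.01)) + 2.333 e^(−0.679×2.01)
= 10.25 × (0.6853 − 0.2554) + 2.333 × 0.2554 = 5.004 mg/L.
DO = 9.25 − 5.004 = 4.246 mg/L.

DO ≈ 4.25 mg/L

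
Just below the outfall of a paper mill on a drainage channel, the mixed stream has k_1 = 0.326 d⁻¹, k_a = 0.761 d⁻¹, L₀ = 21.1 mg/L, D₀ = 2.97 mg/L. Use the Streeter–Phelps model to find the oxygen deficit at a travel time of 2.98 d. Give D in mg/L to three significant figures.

k_1 L₀/(k_a−k_1) = 0.326×21.1/(0.761−0.326) = 6.879/0.4350 = 15.81 mg/L.
e^(−k_1 t) = e^(−0.326×2.980) = 0.3785; e^(−k_a t) = e^(−0.761×2.980) = 0.1035.
D = 15.81 × (0.3785 − 0.1035) + 2.97 × 0.1035 = 4.348 + 0.3075 = 4.656 mg/L.

D ≈ 4.66 mg/L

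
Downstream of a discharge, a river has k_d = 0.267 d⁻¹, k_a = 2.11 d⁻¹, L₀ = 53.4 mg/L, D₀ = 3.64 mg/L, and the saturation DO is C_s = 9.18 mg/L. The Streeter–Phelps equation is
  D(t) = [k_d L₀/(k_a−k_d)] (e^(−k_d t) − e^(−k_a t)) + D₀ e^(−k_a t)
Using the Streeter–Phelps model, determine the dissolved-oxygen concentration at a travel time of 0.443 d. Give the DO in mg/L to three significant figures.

k_d L₀/(k_a−k_d) = 0.267×53.4/(2.11−0.267) = 14.26/1.843 = 7.736 mg/L.
e^(−k_d t) = e^(−0.267×0.4430) = 0.8884; e^(−k_a t) = e^(−2.11×0.4430) = 0.3927.
D = 7.736 × (0.8884 − 0.3927) + 3.64 × 0.3927 = 3.835 + 1.429 = 5.265 mg/L.
DO = C_s − D = 9.18 − 5.265 = 3.915 mg/L.

DO ≈ 3.92 mg/L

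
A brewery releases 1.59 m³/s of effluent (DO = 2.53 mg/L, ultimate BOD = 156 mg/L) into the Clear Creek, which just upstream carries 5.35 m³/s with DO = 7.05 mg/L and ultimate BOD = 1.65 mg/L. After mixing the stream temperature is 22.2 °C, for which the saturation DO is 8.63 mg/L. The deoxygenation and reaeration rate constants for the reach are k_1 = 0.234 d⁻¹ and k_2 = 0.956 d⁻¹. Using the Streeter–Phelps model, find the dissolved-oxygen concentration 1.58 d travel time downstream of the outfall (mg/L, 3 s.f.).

Mixed DO = (5.35×7.05 + 1.59×2.53)/(5.35+1.59) = 41.74/6.940 = 6.014 mg/L.
Mixed L₀ = (5.35×1.65 + 1.59×156)/(6.940) = 256.9/6.940 = 37.01 mg/L.
Initial deficit D₀ = C_s − DO₀ = 8.63 − 6.014 = 2.616 mg/L.
D(1.58) = [0.234×37.01/(0.956−0.234)](e^(−0.234×1.58) − e^(−0.956×1.58)) + 2.616 e^(−0.956×1.58)
= 12.00 × (0.6909 − 0.2208) + 2.616 × 0.2208 = 6.217 mg/L.
DO = 8.63 − 6.217 = 2.413 mg/L.

DO ≈ 2.41 mg/L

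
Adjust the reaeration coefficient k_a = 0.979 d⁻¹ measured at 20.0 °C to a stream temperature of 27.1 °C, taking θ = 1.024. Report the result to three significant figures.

k_a ≈ 1.16 d⁻¹

k_a(T₂) = k_a(T₁) · θ^(T₂−T₁) = 0.979 × 1.024^(27.1−20.0)
= 0.979 × 1.024^7.10 = 0.979 × 1.183 = 1.159 d⁻¹.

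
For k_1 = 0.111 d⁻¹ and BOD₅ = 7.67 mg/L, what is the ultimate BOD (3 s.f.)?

L₀ ≈ 18.0 mg/L

BOD₅ = L₀(1 − e^(−5k_1)) ⇒ L₀ = BOD₅ / (1 − e^(−5×0.111))
= 7.67 / (1 − 0.5741) = 7.67 / 0.4259 = 18.01 mg/L.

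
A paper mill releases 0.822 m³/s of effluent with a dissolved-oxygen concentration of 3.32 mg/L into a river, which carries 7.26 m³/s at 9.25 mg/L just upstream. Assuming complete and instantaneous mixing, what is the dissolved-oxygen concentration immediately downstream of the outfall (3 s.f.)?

8.65 mg/L

Flow-weighted mixing: C = (Q_r C_r + Q_w C_w)/(Q_r + Q_w)
= (7.26×9.25 + 0.822×3.32)/(7.26 + 0.822) = 69.88/8.082 = 8.647 mg/L.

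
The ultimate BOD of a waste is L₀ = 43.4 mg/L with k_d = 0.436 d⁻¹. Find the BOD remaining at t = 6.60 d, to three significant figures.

L ≈ 2.44 mg/L

L_t = L₀ e^(−k_d t) = 43.4 × e^(−0.436×6.60) = 43.4 × 0.05627 = 2.442 mg/L.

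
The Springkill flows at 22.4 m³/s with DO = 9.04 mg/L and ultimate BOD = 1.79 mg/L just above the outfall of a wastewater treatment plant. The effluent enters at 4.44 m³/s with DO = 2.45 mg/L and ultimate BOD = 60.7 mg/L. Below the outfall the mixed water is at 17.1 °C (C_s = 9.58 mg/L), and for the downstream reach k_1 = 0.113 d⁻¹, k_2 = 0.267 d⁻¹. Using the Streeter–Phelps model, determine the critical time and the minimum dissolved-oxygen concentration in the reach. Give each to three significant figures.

t_c ≈ 4.19 d; minimum DO ≈ 6.54 mg/L

Mixed DO = (22.4×9.04 + 4.44×2.45)/(22.4+4.44) = 213.4/26.84 = 7.950 mg/L.
Mixed L₀ = (22.4×1.79 + 4.44×60.7)/(26.84) = 309.6/26.84 = 11.54 mg/L.
Initial deficit D₀ = C_s − DO₀ = 9.58 − 7.950 = 1.630 mg/L.
t_c = (1/0.1540) ln[(0.267/0.113)(1 − 1.630×0.1540/(0.113×11.54))] = 6.494 × ln(1.908) = 4.194 d.
D_c = (0.113/0.267) × 11.54 × e^(−0.113×4.194) = 0.4232 × 11.54 × 0.6225 = 3.039 mg/L.
Minimum DO = 9.58 − 3.039 = 6.541 mg/L.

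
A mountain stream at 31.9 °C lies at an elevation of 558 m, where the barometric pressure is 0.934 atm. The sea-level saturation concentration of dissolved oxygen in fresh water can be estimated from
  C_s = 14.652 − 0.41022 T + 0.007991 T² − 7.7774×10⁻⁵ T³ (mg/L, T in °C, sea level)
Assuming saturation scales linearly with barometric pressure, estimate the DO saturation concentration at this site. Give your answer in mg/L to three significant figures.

C_s ≈ 6.70 mg/L

At sea level: C_s = 14.652 − 0.41022×31.9 + 0.007991×31.9² − 7.7774×10⁻⁵×31.9³ = 7.173 mg/L.
Pressure correction: C_s' = 7.173 × 0.934 = 6.700 mg/L.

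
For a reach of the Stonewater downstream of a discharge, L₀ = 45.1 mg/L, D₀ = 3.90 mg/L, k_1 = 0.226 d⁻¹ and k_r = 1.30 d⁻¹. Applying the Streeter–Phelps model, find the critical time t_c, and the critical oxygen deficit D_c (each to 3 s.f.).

t_c ≈ 1.14 d; D_c ≈ 6.06 mg/L

With k_r/k_1 = 5.752 and 1 − D₀(k_r−k_1)/(k_1 L₀) = 0.5891,
t_c = ln(5.752 × 0.5891) / (1.30 − 0.226) = ln(3.388) / 1.074 = 1.220/1.074 = 1.136 d.
L(t_c) = L₀ e^(−k_1 t_c) = 45.1 × 0.7735 = 34.89 mg/L, and at the critical point k_r D_c = k_1 L, so D_c = (0.226/1.30) × 34.89 = 6.065 mg/L.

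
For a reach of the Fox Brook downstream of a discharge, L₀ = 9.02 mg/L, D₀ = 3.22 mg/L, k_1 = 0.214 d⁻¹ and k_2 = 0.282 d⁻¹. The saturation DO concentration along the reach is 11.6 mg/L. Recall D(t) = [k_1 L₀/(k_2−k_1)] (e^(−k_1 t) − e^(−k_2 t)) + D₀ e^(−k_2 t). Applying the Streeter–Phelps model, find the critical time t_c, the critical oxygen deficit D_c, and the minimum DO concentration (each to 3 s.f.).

At the critical point dD/dt = 0, so k_1 L₀ e^(−k_1 t) = k_2 D. Substituting D(t) from the Streeter–Phelps equation and solving for t gives
t_c = ln[(k_2/k_1)(1 − D₀(k_2−k_1)/(k_1 L₀))] / (k_2−k_1).
Here k_2−k_1 = 0.06800 d⁻¹ and 1 − D₀(k_2−k_1)/(k_1 L₀) = 1 − 3.22×0.06800/(0.214×9.02) = 0.8866, so
t_c = ln(1.318 × 0.8866) / 0.06800 = 0.1555 / 0.06800 = 2.287 d.
D_c = (k_1/k_2) L₀ e^(−k_1 t_c) = (0.214/0.282) × 9.02 × e^(−0.214×2.287) = 0.7589 × 9.02 × 0.6130 = 4.196 mg/L.
Minimum DO = C_s − D_c = 11.6 − 4.196 = 7.404 mg/L.

t_c ≈ 2.29 d; D_c ≈ 4.20 mg/L; min DO ≈ 7.40 mg/L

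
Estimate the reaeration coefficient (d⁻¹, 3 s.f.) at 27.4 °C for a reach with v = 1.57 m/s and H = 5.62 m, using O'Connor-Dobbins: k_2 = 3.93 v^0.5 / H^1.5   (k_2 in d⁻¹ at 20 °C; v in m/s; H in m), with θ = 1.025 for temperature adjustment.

k_2 ≈ 0.444 d⁻¹

k_2(20) = 3.93 × 1.57^0.5 / 5.62^1.5 = 3.93 × 1.253 / 13.32 = 0.3696 d⁻¹.
k_2(27.4) = 0.3696 × 1.025^(27.4−20) = 0.3696 × 1.200 = 0.4437 d⁻¹.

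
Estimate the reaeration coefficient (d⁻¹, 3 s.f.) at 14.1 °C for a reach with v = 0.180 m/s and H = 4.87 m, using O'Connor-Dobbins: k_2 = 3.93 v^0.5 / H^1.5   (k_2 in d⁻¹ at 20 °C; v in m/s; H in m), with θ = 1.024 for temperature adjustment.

k_2 ≈ 0.135 d⁻¹

k_2(20) = 3.93 × 0.180^0.5 / 4.87^1.5 = 3.93 × 0.4243 / 10.75 = 0.1551 d⁻¹.
k_2(14.1) = 0.1551 × 1.024^(14.1−20) = 0.1551 × 0.8694 = 0.1349 d⁻¹.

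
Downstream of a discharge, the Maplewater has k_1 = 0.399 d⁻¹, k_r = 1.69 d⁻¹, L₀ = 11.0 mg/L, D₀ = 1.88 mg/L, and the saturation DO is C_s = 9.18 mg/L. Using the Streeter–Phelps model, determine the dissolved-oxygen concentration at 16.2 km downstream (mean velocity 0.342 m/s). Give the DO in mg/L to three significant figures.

DO ≈ 7.05 mg/L

Travel time t = x/v = 16.2 km / (0.342 m/s) = 16200 m / 0.342 m/s = 47370 s = 0.5482 d.
k_1 L₀/(k_r−k_1) = 0.399×11.0/(1.69−0.399) = 4.389/1.291 = 3.400 mg/L.
e^(−k_1 t) = e^(−0.399×0.5482) = 0.8035; e^(−k_r t) = e^(−1.69×0.5482) = 0.3959.
D = 3.400 × (0.8035 − 0.3959) + 1.88 × 0.3959 = 1.386 + 0.7443 = 2.130 mg/L.
DO = C_s − D = 9.18 − 2.130 = 7.050 mg/L.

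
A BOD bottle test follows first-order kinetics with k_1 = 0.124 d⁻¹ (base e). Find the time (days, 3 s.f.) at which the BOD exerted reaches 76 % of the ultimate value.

y/L₀ = 1 − e^(−k_1 t) = 0.76 ⇒ e^(−k_1 t) = 0.240
t = −ln(0.240) / 0.124 = 1.427 / 0.124 = 11.51 d.

t ≈ 11.5 d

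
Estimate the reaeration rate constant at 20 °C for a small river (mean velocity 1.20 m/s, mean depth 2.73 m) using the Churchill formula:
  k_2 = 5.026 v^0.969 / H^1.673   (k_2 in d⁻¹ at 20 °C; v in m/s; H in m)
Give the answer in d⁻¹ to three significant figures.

k_2 = 5.026 × 1.20^0.969 / 2.73^1.673 = 5.026 × 1.193 / 5.367 = 1.118 d⁻¹.

k_2 ≈ 1.12 d⁻¹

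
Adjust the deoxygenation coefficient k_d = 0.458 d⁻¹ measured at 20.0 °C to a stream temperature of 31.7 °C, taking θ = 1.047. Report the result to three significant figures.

k_d(T₂) = k_d(T₁) · θ^(T₂−T₁) = 0.458 × 1.047^(31.7−20.0)
= 0.458 × 1.047^11.7 = 0.458 × 1.711 = 0.7839 d⁻¹.

k_d ≈ 0.784 d⁻¹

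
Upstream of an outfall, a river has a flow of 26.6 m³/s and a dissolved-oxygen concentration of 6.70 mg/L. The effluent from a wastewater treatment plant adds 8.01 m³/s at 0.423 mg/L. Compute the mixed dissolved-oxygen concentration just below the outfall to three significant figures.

5.25 mg/L

Flow-weighted mixing: C = (Q_r C_r + Q_w C_w)/(Q_r + Q_w)
= (26.6×6.70 + 8.01×0.423)/(26.6 + 8.01) = 181.6/34.61 = 5.247 mg/L.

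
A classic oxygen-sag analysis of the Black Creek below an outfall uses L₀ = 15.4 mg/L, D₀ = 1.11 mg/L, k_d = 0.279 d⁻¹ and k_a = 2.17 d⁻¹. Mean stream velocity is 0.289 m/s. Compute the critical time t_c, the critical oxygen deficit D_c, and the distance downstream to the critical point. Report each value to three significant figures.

With k_a/k_d = 7.778 and 1 − D₀(k_a−k_d)/(k_d L₀) = 0.5115,
t_c = ln(7.778 × 0.5115) / (2.17 − 0.279) = ln(3.978) / 1.891 = 1.381/1.891 = 0.7302 d.
D_c = (k_d/k_a) L₀ e^(−k_d t_c) = (0.279/2.17) × 15.4 × e^(−0.279×0.7302) = 0.1286 × 15.4 × 0.8157 = 1.615 mg/L.
x_c = v t_c = 0.289 m/s × 0.7302 d × 86400 s/d = 18230 m ≈ 18.2 km.

t_c ≈ 0.730 d; D_c ≈ 1.62 mg/L; x_c ≈ 18.2 km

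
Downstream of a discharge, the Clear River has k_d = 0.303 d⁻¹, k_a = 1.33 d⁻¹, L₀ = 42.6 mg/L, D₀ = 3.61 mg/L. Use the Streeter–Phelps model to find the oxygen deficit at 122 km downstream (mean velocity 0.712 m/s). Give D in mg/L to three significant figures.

D ≈ 6.25 mg/L

Travel time t = x/v = 122 km / (0.712 m/s) = 122000 m / 0.712 m/s = 171300 s = 1.983 d.
k_d L₀/(k_a−k_d) = 0.303×42.6/(1.33−0.303) = 12.91/1.027 = 12.57 mg/L.
e^(−k_d t) = e^(−0.303×1.983) = 0.5483; e^(−k_a t) = e^(−1.33×1.983) = 0.07153.
D = 12.57 × (0.5483 − 0.07153) + 3.61 × 0.07153 = 5.992 + 0.2582 = 6.251 mg/L.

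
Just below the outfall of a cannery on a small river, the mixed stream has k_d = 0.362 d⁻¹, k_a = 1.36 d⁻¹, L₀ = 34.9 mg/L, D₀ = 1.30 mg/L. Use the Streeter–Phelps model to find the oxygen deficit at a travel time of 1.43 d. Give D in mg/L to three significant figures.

D ≈ 5.92 mg/L

k_d L₀/(k_a−k_d) = 0.362×34.9/(1.36−0.362) = 12.63/0.9980 = 12.66 mg/L.
e^(−k_d t) = e^(−0.362×1.430) = 0.5959; e^(−k_a t) = e^(−1.36×1.430) = 0.1430.
D = 12.66 × (0.5959 − 0.1430) + 1.30 × 0.1430 = 5.733 + 0.1859 = 5.919 mg/L.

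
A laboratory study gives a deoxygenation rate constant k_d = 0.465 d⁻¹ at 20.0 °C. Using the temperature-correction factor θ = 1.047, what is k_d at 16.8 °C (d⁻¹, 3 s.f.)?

k_d ≈ 0.401 d⁻¹

k_d(T₂) = k_d(T₁) · θ^(T₂−T₁) = 0.465 × 1.047^(16.8−20.0)
= 0.465 × 1.047^-3.20 = 0.465 × 0.8633 = 0.4014 d⁻¹.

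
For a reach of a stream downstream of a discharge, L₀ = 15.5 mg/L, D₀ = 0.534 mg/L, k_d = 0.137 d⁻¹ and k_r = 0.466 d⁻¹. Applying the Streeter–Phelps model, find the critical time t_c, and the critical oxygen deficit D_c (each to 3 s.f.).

At the critical point dD/dt = 0, so k_d L₀ e^(−k_d t) = k_r D. Substituting D(t) from the Streeter–Phelps equation and solving for t gives
t_c = ln[(k_r/k_d)(1 − D₀(k_r−k_d)/(k_d L₀))] / (k_r−k_d).
Here k_r−k_d = 0.3290 d⁻¹ and 1 − D₀(k_r−k_d)/(k_d L₀) = 1 − 0.534×0.3290/(0.137×15.5) = 0.9173, so
t_c = ln(3.401 × 0.9173) / 0.3290 = 1.138 / 0.3290 = 3.459 d.
L(t_c) = L₀ e^(−k_d t_c) = 15.5 × 0.6226 = 9.651 mg/L, and at the critical point k_r D_c = k_d L, so D_c = (0.137/0.466) × 9.651 = 2.837 mg/L.

t_c ≈ 3.46 d; D_c ≈ 2.84 mg/L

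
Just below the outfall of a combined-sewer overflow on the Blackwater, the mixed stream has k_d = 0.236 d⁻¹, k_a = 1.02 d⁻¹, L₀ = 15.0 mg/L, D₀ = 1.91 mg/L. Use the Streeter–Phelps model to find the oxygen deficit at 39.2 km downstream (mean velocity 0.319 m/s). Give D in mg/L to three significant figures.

Travel time t = x/v = 39.2 km / (0.319 m/s) = 39200 m / 0.319 m/s = 122900 s = 1.422 d.
k_d L₀/(k_a−k_d) = 0.236×15.0/(1.02−0.236) = 3.540/0.7840 = 4.515 mg/L.
e^(−k_d t) = e^(−0.236×1.422) = 0.7149; e^(−k_a t) = e^(−1.02×1.422) = 0.2344.
D = 4.515 × (0.7149 − 0.2344) + 1.91 × 0.2344 = 2.169 + 0.4477 = 2.617 mg/L.

D ≈ 2.62 mg/L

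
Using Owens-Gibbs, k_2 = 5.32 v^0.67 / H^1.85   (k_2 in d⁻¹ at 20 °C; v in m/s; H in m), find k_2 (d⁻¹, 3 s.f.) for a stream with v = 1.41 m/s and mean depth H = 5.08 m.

k_2 = 5.32 × 1.41^0.67 / 5.08^1.85 = 5.32 × 1.259 / 20.22 = 0.3312 d⁻¹.

k_2 ≈ 0.331 d⁻¹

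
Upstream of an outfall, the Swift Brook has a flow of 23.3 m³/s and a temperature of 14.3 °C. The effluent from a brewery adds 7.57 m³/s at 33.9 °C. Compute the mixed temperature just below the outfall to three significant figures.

Flow-weighted mixing: C = (Q_r C_r + Q_w C_w)/(Q_r + Q_w)
= (23.3×14.3 + 7.57×33.9)/(23.3 + 7.57) = 589.8/30.87 = 19.11 °C.

19.1 °C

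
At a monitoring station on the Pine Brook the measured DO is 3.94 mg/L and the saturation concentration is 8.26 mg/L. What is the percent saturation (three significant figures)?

47.7 % saturation

% saturation = C/C_s × 100 = 3.94/8.26 × 100 = 47.7 %.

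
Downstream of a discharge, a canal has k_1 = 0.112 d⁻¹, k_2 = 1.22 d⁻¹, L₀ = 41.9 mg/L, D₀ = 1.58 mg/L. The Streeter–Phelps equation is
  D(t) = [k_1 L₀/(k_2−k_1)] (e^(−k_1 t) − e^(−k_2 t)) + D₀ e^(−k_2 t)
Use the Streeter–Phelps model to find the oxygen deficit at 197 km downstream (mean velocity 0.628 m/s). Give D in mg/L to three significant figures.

Travel time t = x/v = 197 km / (0.628 m/s) = 197000 m / 0.628 m/s = 313700 s = 3.631 d.
k_1 L₀/(k_2−k_1) = 0.112×41.9/(1.22−0.112) = 4.693/1.108 = 4.235 mg/L.
e^(−k_1 t) = e^(−0.112×3.631) = 0.6659; e^(−k_2 t) = e^(−1.22×3.631) = 0.01192.
D = 4.235 × (0.6659 − 0.01192) + 1.58 × 0.01192 = 2.770 + 0.01883 = 2.789 mg/L.

D ≈ 2.79 mg/L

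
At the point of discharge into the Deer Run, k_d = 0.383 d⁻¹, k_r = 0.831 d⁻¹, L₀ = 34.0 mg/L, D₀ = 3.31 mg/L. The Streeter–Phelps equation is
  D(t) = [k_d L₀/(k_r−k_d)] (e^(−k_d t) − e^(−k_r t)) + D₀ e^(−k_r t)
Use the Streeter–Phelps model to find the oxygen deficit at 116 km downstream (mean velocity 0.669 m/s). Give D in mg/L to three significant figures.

Travel time t = x/v = 116 km / (0.669 m/s) = 116000 m / 0.669 m/s = 173400 s = 2.007 d.
k_d L₀/(k_r−k_d) = 0.383×34.0/(0.831−0.383) = 13.02/0.4480 = 29.07 mg/L.
e^(−k_d t) = e^(−0.383×2.007) = 0.4636; e^(−k_r t) = e^(−0.831×2.007) = 0.1887.
D = 29.07 × (0.4636 − 0.1887) + 3.31 × 0.1887 = 7.993 + 0.6245 = 8.617 mg/L.

D ≈ 8.62 mg/L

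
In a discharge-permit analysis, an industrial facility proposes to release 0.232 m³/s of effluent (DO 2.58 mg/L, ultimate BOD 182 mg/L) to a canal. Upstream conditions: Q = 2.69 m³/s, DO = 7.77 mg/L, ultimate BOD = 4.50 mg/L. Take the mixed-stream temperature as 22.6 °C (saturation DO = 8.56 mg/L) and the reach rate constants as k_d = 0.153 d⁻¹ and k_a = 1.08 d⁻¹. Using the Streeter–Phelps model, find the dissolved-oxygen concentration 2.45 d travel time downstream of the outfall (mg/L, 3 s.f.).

Mixed DO = (2.69×7.77 + 0.232×2.58)/(2.69+0.232) = 21.50/2.922 = 7.358 mg/L.
Mixed L₀ = (2.69×4.50 + 0.232×182)/(2.922) = 54.33/2.922 = 18.59 mg/L.
Initial deficit D₀ = C_s − DO₀ = 8.56 − 7.358 = 1.202 mg/L.
D(2.45) = [0.153×18.59/(1.08−0.153)](e^(−0.153×2.45) − e^(−1.08×2.45)) + 1.202 e^(−1.08×2.45)
= 3.069 × (0.6874 − 0.07093) + 1.202 × 0.07093 = 1.977 mg/L.
DO = 8.56 − 1.977 = 6.583 mg/L.

DO ≈ 6.58 mg/L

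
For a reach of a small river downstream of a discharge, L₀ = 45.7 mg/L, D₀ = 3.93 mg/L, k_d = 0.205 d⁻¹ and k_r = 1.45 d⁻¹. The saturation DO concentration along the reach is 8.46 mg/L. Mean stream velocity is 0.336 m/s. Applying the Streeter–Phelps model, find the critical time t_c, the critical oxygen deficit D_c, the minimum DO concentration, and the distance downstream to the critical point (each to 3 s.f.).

With k_r/k_d = 7.073 and 1 − D₀(k_r−k_d)/(k_d L₀) = 0.4777,
t_c = ln(7.073 × 0.4777) / (1.45 − 0.205) = ln(3.379) / 1.245 = 1.218/1.245 = 0.9780 d.
L(t_c) = L₀ e^(−k_d t_c) = 45.7 × 0.8183 = 37.40 mg/L, and at the critical point k_r D_c = k_d L, so D_c = (0.205/1.45) × 37.40 = 5.287 mg/L.
Minimum DO = C_s − D_c = 8.46 − 5.287 = 3.173 mg/L.
x_c = v t_c = 0.336 m/s × 0.9780 d × 86400 s/d = 28390 m ≈ 28.4 km.

t_c ≈ 0.978 d; D_c ≈ 5.29 mg/L; min DO ≈ 3.17 mg/L; x_c ≈ 28.4 km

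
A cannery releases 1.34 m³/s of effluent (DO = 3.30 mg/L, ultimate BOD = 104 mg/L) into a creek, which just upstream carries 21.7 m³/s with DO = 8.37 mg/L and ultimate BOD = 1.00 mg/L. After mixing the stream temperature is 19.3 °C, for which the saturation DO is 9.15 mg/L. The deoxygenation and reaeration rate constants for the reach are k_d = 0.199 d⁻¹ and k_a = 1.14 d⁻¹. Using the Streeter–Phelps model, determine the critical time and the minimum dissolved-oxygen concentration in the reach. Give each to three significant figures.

t_c ≈ 0.475 d; minimum DO ≈ 8.04 mg/L

Mixed DO = (21.7×8.37 + 1.34×3.30)/(21.7+1.34) = 186.1/23.04 = 8.075 mg/L.
Mixed L₀ = (21.7×1.00 + 1.34×104)/(23.04) = 161.1/23.04 = 6.990 mg/L.
Initial deficit D₀ = C_s − DO₀ = 9.15 − 8.075 = 1.075 mg/L.
t_c = (1/0.9410) ln[(1.14/0.199)(1 − 1.075×0.9410/(0.199×6.990))] = 1.063 × ln(1.563) = 0.4749 d.
D_c = (0.199/1.14) × 6.990 × e^(−0.199×0.4749) = 0.1746 × 6.990 × 0.9098 = 1.110 mg/L.
Minimum DO = 9.15 − 1.110 = 8.040 mg/L.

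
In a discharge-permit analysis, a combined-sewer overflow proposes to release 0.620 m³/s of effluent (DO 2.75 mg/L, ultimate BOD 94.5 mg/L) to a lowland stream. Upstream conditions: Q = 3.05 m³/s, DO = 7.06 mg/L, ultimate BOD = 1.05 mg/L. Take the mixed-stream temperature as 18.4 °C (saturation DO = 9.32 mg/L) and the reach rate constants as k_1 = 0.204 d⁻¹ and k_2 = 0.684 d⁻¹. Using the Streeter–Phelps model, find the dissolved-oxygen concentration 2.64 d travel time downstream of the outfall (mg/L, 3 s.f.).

DO ≈ 5.83 mg/L

Mixed DO = (3.05×7.06 + 0.620×2.75)/(3.05+0.620) = 23.24/3.670 = 6.332 mg/L.
Mixed L₀ = (3.05×1.05 + 0.620×94.5)/(3.670) = 61.79/3.670 = 16.84 mg/L.
Initial deficit D₀ = C_s − DO₀ = 9.32 − 6.332 = 2.988 mg/L.
D(2.64) = [0.204×16.84/(0.684−0.204)](e^(−0.204×2.64) − e^(−0.684×2.64)) + 2.988 e^(−0.684×2.64)
= 7.156 × (0.5836 − 0.1643) + 2.988 × 0.1643 = 3.491 mg/L.
DO = 9.32 − 3.491 = 5.829 mg/L.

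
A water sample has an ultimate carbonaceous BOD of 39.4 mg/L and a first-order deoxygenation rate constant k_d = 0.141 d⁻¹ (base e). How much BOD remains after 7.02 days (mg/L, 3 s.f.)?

L_t = L₀ e^(−k_d t) = 39.4 × e^(−0.141×7.02) = 39.4 × 0.3716 = 14.64 mg/L.

L ≈ 14.6 mg/L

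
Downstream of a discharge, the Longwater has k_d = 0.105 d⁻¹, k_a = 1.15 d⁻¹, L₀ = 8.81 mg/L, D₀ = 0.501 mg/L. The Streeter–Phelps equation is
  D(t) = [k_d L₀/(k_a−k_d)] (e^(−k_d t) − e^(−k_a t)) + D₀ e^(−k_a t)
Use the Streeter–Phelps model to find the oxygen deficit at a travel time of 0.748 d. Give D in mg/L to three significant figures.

k_d L₀/(k_a−k_d) = 0.105×8.81/(1.15−0.105) = 0.9251/1.045 = 0.8852 mg/L.
e^(−k_d t) = e^(−0.105×0.7480) = 0.9245; e^(−k_a t) = e^(−1.15×0.7480) = 0.4231.
D = 0.8852 × (0.9245 − 0.4231) + 0.501 × 0.4231 = 0.4438 + 0.2120 = 0.6558 mg/L.

D ≈ 0.656 mg/L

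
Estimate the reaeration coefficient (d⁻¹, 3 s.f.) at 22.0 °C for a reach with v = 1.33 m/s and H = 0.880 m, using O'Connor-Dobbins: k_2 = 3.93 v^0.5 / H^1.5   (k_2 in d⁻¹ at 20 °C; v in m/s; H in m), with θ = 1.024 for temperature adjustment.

k_2(20) = 3.93 × 1.33^0.5 / 0.880^1.5 = 3.93 × 1.153 / 0.8255 = 5.490 d⁻¹.
k_2(22.0) = 5.490 × 1.024^(22.0−20) = 5.490 × 1.049 = 5.757 d⁻¹.

k_2 ≈ 5.76 d⁻¹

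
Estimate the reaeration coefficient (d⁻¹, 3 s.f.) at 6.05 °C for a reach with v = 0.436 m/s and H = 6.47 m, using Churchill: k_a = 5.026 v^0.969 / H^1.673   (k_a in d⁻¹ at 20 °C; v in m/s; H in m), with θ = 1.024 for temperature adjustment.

k_a(20) = 5.026 × 0.436^0.969 / 6.47^1.673 = 5.026 × 0.4474 / 22.73 = 0.09891 d⁻¹.
k_a(6.05) = 0.09891 × 1.024^(6.05−20) = 0.09891 × 0.7183 = 0.07105 d⁻¹.

k_a ≈ 0.0710 d⁻¹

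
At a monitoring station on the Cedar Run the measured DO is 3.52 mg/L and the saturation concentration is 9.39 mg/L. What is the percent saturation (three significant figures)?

% saturation = C/C_s × 100 = 3.52/9.39 × 100 = 37.5 %.

37.5 % saturation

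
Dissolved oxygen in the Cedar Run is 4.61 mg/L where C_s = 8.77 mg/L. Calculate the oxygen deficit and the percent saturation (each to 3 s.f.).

D = C_s − C = 8.77 − 4.61 = 4.16 mg/L.
% saturation = 4.61/8.77 × 100 = 52.6 %.

D ≈ 4.16 mg/L; 52.6 % saturation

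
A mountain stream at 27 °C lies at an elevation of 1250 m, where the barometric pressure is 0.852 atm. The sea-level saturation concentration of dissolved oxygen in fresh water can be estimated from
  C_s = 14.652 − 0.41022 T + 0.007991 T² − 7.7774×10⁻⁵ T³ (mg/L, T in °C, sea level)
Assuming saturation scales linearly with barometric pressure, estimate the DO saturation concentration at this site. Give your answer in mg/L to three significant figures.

C_s ≈ 6.71 mg/L

At sea level: C_s = 14.652 − 0.41022×27 + 0.007991×27² − 7.7774×10⁻⁵×27³ = 7.871 mg/L.
Pressure correction: C_s' = 7.871 × 0.852 = 6.706 mg/L.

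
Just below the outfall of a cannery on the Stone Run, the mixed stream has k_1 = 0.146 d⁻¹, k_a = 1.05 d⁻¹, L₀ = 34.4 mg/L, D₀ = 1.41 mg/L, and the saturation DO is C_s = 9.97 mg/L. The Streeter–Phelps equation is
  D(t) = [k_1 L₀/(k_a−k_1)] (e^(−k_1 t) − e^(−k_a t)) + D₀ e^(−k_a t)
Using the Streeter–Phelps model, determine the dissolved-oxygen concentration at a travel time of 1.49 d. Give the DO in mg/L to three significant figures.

k_1 L₀/(k_a−k_1) = 0.146×34.4/(1.05−0.146) = 5.022/0.9040 = 5.556 mg/L.
e^(−k_1 t) = e^(−0.146×1.490) = 0.8045; e^(−k_a t) = e^(−1.05×1.490) = 0.2092.
D = 5.556 × (0.8045 − 0.2092) + 1.41 × 0.2092 = 3.307 + 0.2950 = 3.602 mg/L.
DO = C_s − D = 9.97 − 3.602 = 6.368 mg/L.

DO ≈ 6.37 mg/L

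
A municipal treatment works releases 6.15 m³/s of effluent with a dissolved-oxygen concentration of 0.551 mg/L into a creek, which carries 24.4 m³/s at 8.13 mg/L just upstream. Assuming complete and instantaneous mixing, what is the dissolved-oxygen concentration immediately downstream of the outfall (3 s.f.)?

6.60 mg/L

Flow-weighted mixing: C = (Q_r C_r + Q_w C_w)/(Q_r + Q_w)
= (24.4×8.13 + 6.15×0.551)/(24.4 + 6.15) = 201.8/30.55 = 6.604 mg/L.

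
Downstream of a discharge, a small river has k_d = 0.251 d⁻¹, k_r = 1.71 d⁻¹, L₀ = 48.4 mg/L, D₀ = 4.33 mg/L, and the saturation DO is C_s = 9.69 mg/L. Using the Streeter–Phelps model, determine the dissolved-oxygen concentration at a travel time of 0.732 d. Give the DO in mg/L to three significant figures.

DO ≈ 3.90 mg/L

k_d L₀/(k_r−k_d) = 0.251×48.4/(1.71−0.251) = 12.15/1.459 = 8.327 mg/L.
e^(−k_d t) = e^(−0.251×0.7320) = 0.8322; e^(−k_r t) = e^(−1.71×0.7320) = 0.2860.
D = 8.327 × (0.8322 − 0.2860) + 4.33 × 0.2860 = 4.548 + 1.238 = 5.786 mg/L.
DO = C_s − D = 9.69 − 5.786 = 3.904 mg/L.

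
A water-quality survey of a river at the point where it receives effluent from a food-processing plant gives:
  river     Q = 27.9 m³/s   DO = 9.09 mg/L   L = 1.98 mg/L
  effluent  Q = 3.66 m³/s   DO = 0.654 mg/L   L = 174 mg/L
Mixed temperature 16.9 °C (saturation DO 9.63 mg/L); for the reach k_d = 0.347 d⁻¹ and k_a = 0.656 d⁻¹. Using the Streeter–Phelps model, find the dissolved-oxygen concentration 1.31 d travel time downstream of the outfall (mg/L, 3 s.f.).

Mixed DO = (27.9×9.09 + 3.66×0.654)/(27.9+3.66) = 256.0/31.56 = 8.112 mg/L.
Mixed L₀ = (27.9×1.98 + 3.66×174)/(31.56) = 692.1/31.56 = 21.93 mg/L.
Initial deficit D₀ = C_s − DO₀ = 9.63 − 8.112 = 1.518 mg/L.
D(1.31) = [0.347×21.93/(0.656−0.347)](e^(−0.347×1.31) − e^(−0.656×1.31)) + 1.518 e^(−0.656×1.31)
= 24.63 × (0.6347 − 0.4234) + 1.518 × 0.4234 = 5.846 mg/L.
DO = 9.63 − 5.846 = 3.784 mg/L.

DO ≈ 3.78 mg/L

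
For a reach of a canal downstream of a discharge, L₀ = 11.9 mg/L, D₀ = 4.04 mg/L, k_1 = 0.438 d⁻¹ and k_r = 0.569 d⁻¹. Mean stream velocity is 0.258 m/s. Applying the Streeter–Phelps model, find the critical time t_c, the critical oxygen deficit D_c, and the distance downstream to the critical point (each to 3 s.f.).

With k_r/k_1 = 1.299 and 1 − D₀(k_r−k_1)/(k_1 L₀) = 0.8985,
t_c = ln(1.299 × 0.8985) / (0.569 − 0.438) = ln(1.167) / 0.1310 = 0.1546/0.1310 = 1.180 d.
L(t_c) = L₀ e^(−k_1 t_c) = 11.9 × 0.5964 = 7.097 mg/L, and at the critical point k_r D_c = k_1 L, so D_c = (0.438/0.569) × 7.097 = 5.463 mg/L.
x_c = v t_c = 0.258 m/s × 1.180 d × 86400 s/d = 26310 m ≈ 26.3 km.

t_c ≈ 1.18 d; D_c ≈ 5.46 mg/L; x_c ≈ 26.3 km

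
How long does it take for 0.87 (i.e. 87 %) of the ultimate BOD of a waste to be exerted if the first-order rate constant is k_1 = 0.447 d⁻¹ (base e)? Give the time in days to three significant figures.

y/L₀ = 1 − e^(−k_1 t) = 0.87 ⇒ e^(−k_1 t) = 0.130
t = −ln(0.130) / 0.447 = 2.040 / 0.447 = 4.564 d.

t ≈ 4.56 d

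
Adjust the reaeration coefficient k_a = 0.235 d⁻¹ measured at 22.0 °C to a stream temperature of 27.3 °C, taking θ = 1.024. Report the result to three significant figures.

k_a ≈ 0.266 d⁻¹

k_a(T₂) = k_a(T₁) · θ^(T₂−T₁) = 0.235 × 1.024^(27.3−22.0)
= 0.235 × 1.024^5.30 = 0.235 × 1.134 = 0.2665 d⁻¹.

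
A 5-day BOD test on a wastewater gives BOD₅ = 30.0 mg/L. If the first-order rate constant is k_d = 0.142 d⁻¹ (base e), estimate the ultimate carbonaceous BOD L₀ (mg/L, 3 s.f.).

L₀ ≈ 59.0 mg/L

BOD₅ = L₀(1 − e^(−5k_d)) ⇒ L₀ = BOD₅ / (1 − e^(−5×0.142))
= 30.0 / (1 − 0.4916) = 30.0 / 0.5084 = 59.01 mg/L.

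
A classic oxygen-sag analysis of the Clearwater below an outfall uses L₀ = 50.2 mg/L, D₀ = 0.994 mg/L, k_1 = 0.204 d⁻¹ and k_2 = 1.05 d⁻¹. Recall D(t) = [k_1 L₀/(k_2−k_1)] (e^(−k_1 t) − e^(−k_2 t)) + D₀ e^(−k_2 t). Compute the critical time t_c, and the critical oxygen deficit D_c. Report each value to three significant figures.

At the critical point dD/dt = 0, so k_1 L₀ e^(−k_1 t) = k_2 D. Substituting D(t) from the Streeter–Phelps equation and solving for t gives
t_c = ln[(k_2/k_1)(1 − D₀(k_2−k_1)/(k_1 L₀))] / (k_2−k_1).
Here k_2−k_1 = 0.8460 d⁻¹ and 1 − D₀(k_2−k_1)/(k_1 L₀) = 1 − 0.994×0.8460/(0.204×50.2) = 0.9179, so
t_c = ln(5.147 × 0.9179) / 0.8460 = 1.553 / 0.8460 = 1.835 d.
L(t_c) = L₀ e^(−k_1 t_c) = 50.2 × 0.6877 = 34.52 mg/L, and at the critical point k_2 D_c = k_1 L, so D_c = (0.204/1.05) × 34.52 = 6.707 mg/L.

t_c ≈ 1.84 d; D_c ≈ 6.71 mg/L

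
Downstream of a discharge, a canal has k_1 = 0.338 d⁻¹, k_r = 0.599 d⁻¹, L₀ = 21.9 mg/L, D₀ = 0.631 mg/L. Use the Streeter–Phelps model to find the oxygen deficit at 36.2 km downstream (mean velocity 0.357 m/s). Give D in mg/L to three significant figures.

D ≈ 5.34 mg/L

Travel time t = x/v = 36.2 km / (0.357 m/s) = 36200 m / 0.357 m/s = 101400 s = 1.174 d.
k_1 L₀/(k_r−k_1) = 0.338×21.9/(0.599−0.338) = 7.402/0.2610 = 28.36 mg/L.
e^(−k_1 t) = e^(−0.338×1.174) = 0.6725; e^(−k_r t) = e^(−0.599×1.174) = 0.4951.
D = 28.36 × (0.6725 − 0.4951) + 0.631 × 0.4951 = 5.033 + 0.3124 = 5.345 mg/L.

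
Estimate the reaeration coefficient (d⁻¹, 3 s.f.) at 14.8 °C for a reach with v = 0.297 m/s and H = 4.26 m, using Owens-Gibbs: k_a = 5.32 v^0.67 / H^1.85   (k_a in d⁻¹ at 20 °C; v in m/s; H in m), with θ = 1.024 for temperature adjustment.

k_a(20) = 5.32 × 0.297^0.67 / 4.26^1.85 = 5.32 × 0.4434 / 14.60 = 0.1615 d⁻¹.
k_a(14.8) = 0.1615 × 1.024^(14.8−20) = 0.1615 × 0.8840 = 0.1428 d⁻¹.

k_a ≈ 0.143 d⁻¹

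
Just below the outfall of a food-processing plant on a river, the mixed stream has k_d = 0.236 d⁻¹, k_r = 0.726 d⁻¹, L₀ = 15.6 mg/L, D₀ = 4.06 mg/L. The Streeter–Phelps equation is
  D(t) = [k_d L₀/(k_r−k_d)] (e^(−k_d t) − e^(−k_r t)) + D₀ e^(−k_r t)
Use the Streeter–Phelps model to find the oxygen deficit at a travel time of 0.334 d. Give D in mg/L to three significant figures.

D ≈ 4.23 mg/L

k_d L₀/(k_r−k_d) = 0.236×15.6/(0.726−0.236) = 3.682/0.4900 = 7.513 mg/L.
e^(−k_d t) = e^(−0.236×0.3340) = 0.9242; e^(−k_r t) = e^(−0.726×0.3340) = 0.7847.
D = 7.513 × (0.9242 − 0.7847) + 4.06 × 0.7847 = 1.048 + 3.186 = 4.234 mg/L.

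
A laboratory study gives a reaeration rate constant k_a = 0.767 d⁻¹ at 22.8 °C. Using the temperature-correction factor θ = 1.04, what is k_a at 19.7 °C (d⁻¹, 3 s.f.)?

k_a(T₂) = k_a(T₁) · θ^(T₂−T₁) = 0.767 × 1.04^(19.7−22.8)
= 0.767 × 1.04^-3.10 = 0.767 × 0.8855 = 0.6792 d⁻¹.

k_a ≈ 0.679 d⁻¹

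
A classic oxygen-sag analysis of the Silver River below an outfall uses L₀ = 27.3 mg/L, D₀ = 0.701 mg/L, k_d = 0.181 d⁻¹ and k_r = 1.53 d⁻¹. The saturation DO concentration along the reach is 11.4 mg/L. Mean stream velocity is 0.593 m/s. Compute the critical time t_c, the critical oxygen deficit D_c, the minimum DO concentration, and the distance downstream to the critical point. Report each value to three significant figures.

t_c ≈ 1.42 d; D_c ≈ 2.50 mg/L; min DO ≈ 8.90 mg/L; x_c ≈ 73.0 km

t_c = [1/(k_r−k_d)] ln[(k_r/k_d)(1 − D₀(k_r−k_d)/(k_d L₀))]
= [1/(1.53−0.181)] ln[(1.53/0.181)(1 − 0.701×1.349/(0.181×27.3))]
= (1/1.349) ln[8.453 × 0.8086] = 0.7413 × ln(6.835) = 0.7413 × 1.922 = 1.425 d.
D_c = (k_d/k_r) L₀ e^(−k_d t_c) = (0.181/1.53) × 27.3 × e^(−0.181×1.425) = 0.1183 × 27.3 × 0.7727 = 2.495 mg/L.
Minimum DO = C_s − D_c = 11.4 − 2.495 = 8.905 mg/L.
x_c = v t_c = 0.593 m/s × 1.425 d × 86400 s/d = 73000 m ≈ 73.0 km.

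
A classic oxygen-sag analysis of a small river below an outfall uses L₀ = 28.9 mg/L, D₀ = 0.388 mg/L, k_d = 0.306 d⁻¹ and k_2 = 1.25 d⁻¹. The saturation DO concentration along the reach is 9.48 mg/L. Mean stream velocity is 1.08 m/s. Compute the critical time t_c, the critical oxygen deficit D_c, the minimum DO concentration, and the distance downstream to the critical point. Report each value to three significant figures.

With k_2/k_d = 4.085 and 1 − D₀(k_2−k_d)/(k_d L₀) = 0.9586,
t_c = ln(4.085 × 0.9586) / (1.25 − 0.306) = ln(3.916) / 0.9440 = 1.365/0.9440 = 1.446 d.
L(t_c) = L₀ e^(−k_d t_c) = 28.9 × 0.6424 = 18.57 mg/L, and at the critical point k_2 D_c = k_d L, so D_c = (0.306/1.25) × 18.57 = 4.545 mg/L.
Minimum DO = C_s − D_c = 9.48 − 4.545 = 4.935 mg/L.
x_c = v t_c = 1.08 m/s × 1.446 d × 86400 s/d = 134900 m ≈ 135 km.

t_c ≈ 1.45 d; D_c ≈ 4.55 mg/L; min DO ≈ 4.93 mg/L; x_c ≈ 135 km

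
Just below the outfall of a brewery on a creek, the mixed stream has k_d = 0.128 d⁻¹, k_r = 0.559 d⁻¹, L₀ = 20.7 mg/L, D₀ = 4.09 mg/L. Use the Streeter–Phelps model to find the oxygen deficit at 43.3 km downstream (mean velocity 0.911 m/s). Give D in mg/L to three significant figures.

D ≈ 4.22 mg/L

Travel time t = x/v = 43.3 km / (0.911 m/s) = 43300 m / 0.911 m/s = 47530 s = 0.5501 d.
k_d L₀/(k_r−k_d) = 0.128×20.7/(0.559−0.128) = 2.650/0.4310 = 6.148 mg/L.
e^(−k_d t) = e^(−0.128×0.5501) = 0.9320; e^(−k_r t) = e^(−0.559×0.5501) = 0.7353.
D = 6.148 × (0.9320 − 0.7353) + 4.09 × 0.7353 = 1.209 + 3.007 = 4.217 mg/L.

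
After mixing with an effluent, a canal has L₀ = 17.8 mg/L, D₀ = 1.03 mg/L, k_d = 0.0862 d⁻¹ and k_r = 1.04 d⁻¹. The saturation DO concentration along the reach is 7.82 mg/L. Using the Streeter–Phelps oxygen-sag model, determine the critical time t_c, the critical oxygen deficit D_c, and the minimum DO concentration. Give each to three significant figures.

t_c ≈ 1.54 d; D_c ≈ 1.29 mg/L; min DO ≈ 6.53 mg/L

At the critical point dD/dt = 0, so k_d L₀ e^(−k_d t) = k_r D. Substituting D(t) from the Streeter–Phelps equation and solving for t gives
t_c = ln[(k_r/k_d)(1 − D₀(k_r−k_d)/(k_d L₀))] / (k_r−k_d).
Here k_r−k_d = 0.9538 d⁻¹ and 1 − D₀(k_r−k_d)/(k_d L₀) = 1 − 1.03×0.9538/(0.0862×17.8) = 0.3597, so
t_c = ln(12.06 × 0.3597) / 0.9538 = 1.468 / 0.9538 = 1.539 d.
D_c = (k_d/k_r) L₀ e^(−k_d t_c) = (0.0862/1.04) × 17.8 × e^(−0.0862×1.539) = 0.08288 × 17.8 × 0.8758 = 1.292 mg/L.
Minimum DO = C_s − D_c = 7.82 − 1.292 = 6.528 mg/L.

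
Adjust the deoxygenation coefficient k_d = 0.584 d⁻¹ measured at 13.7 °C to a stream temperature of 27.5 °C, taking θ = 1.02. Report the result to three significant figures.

k_d ≈ 0.768 d⁻¹

k_d(T₂) = k_d(T₁) · θ^(T₂−T₁) = 0.584 × 1.02^(27.5−13.7)
= 0.584 × 1.02^13.8 = 0.584 × 1.314 = 0.7675 d⁻¹.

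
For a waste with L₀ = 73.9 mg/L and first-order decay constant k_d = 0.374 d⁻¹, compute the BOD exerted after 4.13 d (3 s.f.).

y ≈ 58.1 mg/L

y_t = L₀(1 − e^(−k_d t)) = 73.9 × (1 − e^(−0.374×4.13))
= 73.9 × (1 − 0.2134) = 73.9 × 0.7866 = 58.13 mg/L.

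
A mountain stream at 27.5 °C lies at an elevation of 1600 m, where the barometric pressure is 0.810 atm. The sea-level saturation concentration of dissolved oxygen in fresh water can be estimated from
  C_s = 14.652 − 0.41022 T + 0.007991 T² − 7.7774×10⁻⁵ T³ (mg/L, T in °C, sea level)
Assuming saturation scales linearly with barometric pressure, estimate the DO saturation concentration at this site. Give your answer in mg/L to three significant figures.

At sea level: C_s = 14.652 − 0.41022×27.5 + 0.007991×27.5² − 7.7774×10⁻⁵×27.5³ = 7.797 mg/L.
Pressure correction: C_s' = 7.797 × 0.810 = 6.315 mg/L.

C_s ≈ 6.32 mg/L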